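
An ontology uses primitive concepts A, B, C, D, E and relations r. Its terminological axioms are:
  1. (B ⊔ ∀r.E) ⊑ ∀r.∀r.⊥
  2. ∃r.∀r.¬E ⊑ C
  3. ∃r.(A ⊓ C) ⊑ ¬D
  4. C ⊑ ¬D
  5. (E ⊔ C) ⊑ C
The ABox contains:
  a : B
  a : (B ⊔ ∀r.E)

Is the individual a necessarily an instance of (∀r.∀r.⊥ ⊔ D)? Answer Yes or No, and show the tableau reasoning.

Yes

1. a : (∀r.∀r.⊥ ⊔ D)?  L(a) = {B, (B ⊔ ∀r.E)} ∪ {(∃r.∃r.⊤ ⊓ ¬D)}
   clash ⊥ at an ∃-successor — a ∈ (∀r.∀r.⊥ ⊔ D)
2. Hence a : (∀r.∀r.⊥ ⊔ D): entailed.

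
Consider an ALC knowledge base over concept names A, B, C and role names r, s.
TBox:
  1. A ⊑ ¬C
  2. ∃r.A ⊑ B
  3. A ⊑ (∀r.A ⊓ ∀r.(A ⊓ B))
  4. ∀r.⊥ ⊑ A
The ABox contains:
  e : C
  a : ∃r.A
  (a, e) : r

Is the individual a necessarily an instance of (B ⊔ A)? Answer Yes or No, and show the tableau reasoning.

Yes

1. a : (B ⊔ A)?  L(a) = {∃r.A} ∪ {(¬B ⊓ ¬A)}
   clash {A, ¬A} at a — a ∈ (B ⊔ A)
2. Hence a : (B ⊔ A): entailed.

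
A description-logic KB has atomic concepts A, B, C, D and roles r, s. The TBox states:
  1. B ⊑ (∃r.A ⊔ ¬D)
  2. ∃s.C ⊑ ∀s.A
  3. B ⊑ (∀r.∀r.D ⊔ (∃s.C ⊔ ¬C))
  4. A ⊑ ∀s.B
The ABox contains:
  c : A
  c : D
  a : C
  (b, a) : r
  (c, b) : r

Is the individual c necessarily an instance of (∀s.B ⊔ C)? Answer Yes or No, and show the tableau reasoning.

Yes

1. c : (∀s.B ⊔ C)?  L(c) = {A, D} ∪ {(∃s.¬B ⊓ ¬C)}
   clash {D, ¬D} at c — c ∈ (∀s.B ⊔ C)
2. Hence c : (∀s.B ⊔ C): entailed.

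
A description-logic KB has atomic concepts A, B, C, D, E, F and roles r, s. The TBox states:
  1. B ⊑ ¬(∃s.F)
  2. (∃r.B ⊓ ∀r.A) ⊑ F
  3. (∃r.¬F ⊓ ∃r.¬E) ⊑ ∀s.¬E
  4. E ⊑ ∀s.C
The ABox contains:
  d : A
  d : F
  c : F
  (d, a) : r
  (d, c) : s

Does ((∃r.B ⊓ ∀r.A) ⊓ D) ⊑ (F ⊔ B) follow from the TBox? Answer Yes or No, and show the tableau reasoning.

1. ((∃r.B ⊓ ∀r.A) ⊓ D) ⊑ (F ⊔ B)  ⇔  (((∃r.B ⊓ ∀r.A) ⊓ D) ⊓ (¬F ⊓ ¬B)) unsat w.r.t. T
   all branches close; clash {F, ¬F} at x₀
2. Hence ((∃r.B ⊓ ∀r.A) ⊓ D) ⊑ (F ⊔ B): entailed.

Yes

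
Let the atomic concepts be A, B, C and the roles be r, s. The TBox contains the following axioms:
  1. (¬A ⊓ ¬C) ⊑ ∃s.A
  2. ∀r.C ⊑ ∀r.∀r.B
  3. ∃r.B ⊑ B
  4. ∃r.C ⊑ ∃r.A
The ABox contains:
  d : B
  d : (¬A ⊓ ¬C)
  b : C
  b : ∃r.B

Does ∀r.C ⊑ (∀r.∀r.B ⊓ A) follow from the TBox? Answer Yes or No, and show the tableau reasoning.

No

1. ∀r.C ⊑ (∀r.∀r.B ⊓ A)  ⇔  (∀r.C ⊓ (∃r.∃r.¬B ⊔ ¬A)) unsat w.r.t. T
   apply at x₀: ∀r.C⊑∀r.∀r.B
   open: L(x₀) ⊇ {C, ¬A, ∀r.C, ∀r.¬B, ∀r.¬C, …}
2. Hence ∀r.C ⊑ (∀r.∀r.B ⊓ A): not entailed.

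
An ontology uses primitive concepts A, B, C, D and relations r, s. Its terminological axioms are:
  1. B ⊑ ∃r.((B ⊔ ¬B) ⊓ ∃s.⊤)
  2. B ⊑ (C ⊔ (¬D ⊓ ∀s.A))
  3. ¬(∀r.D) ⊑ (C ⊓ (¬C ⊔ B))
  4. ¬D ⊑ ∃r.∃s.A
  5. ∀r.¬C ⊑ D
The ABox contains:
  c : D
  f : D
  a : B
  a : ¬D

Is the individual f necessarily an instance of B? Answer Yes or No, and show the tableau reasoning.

No

1. f : B?  L(f) = {D} ∪ {¬B}
   open: L(f) ⊇ {D, ¬B, ∀r.D} — f ∉ B possible
2. Hence f : B: not entailed.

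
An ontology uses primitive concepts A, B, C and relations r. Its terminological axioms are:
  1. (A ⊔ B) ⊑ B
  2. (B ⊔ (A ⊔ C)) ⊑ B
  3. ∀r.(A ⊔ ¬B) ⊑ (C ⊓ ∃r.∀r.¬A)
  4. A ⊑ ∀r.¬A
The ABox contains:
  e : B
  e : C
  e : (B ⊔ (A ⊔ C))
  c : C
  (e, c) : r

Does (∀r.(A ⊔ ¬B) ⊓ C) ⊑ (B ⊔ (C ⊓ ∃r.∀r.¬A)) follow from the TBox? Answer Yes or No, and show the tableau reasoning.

1. (∀r.(A ⊔ ¬B) ⊓ C) ⊑ (B ⊔ (C ⊓ ∃r.∀r.¬A))  ⇔  ((∀r.(A ⊔ ¬B) ⊓ C) ⊓ (¬B ⊓ (¬C ⊔ ∀r.∃r.A))) unsat w.r.t. T
   all branches close; clash {B, ¬B} at x₀
2. Hence (∀r.(A ⊔ ¬B) ⊓ C) ⊑ (B ⊔ (C ⊓ ∃r.∀r.¬A)): entailed.

Yes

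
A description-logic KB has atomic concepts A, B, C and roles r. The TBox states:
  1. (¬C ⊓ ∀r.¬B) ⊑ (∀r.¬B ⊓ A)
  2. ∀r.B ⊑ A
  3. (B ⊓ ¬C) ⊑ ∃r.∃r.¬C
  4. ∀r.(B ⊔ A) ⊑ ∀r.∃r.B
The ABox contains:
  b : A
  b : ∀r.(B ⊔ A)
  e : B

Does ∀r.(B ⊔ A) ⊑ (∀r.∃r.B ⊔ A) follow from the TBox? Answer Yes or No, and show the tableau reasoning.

Yes

1. ∀r.(B ⊔ A) ⊑ (∀r.∃r.B ⊔ A)  ⇔  (∀r.(B ⊔ A) ⊓ (∃r.∀r.¬B ⊓ ¬A)) unsat w.r.t. T
   all branches close; clash {A, ¬A} at x₀
2. Hence ∀r.(B ⊔ A) ⊑ (∀r.∃r.B ⊔ A): entailed.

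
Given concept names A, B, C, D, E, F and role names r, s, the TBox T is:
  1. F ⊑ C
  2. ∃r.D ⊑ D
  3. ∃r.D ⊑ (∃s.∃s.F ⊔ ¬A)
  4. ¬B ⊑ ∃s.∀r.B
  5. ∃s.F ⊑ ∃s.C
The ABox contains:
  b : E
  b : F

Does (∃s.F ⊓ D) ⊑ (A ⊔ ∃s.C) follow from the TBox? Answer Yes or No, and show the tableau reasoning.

1. (∃s.F ⊓ D) ⊑ (A ⊔ ∃s.C)  ⇔  ((∃s.F ⊓ D) ⊓ (¬A ⊓ ∀s.¬C)) unsat w.r.t. T
   all branches close; clash {C, ¬C} at an ∃-successor
2. Hence (∃s.F ⊓ D) ⊑ (A ⊔ ∃s.C): entailed.

Yes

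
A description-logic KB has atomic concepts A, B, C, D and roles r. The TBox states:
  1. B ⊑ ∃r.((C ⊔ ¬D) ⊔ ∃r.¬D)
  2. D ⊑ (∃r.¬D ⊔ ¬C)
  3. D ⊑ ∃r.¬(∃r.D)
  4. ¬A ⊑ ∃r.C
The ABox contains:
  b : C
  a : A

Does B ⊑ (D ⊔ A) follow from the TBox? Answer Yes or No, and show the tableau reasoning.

1. B ⊑ (D ⊔ A)  ⇔  (B ⊓ (¬D ⊓ ¬A)) unsat w.r.t. T
   apply at x₀: B⊑∃r.((C ⊔ ¬D) ⊔ ∃r.¬D); ¬A⊑∃r.C
   open: L(x₀) ⊇ {B, ¬A, ¬D, ∃r.((C ⊔ ¬D) ⊔ ∃r.¬D), ∃r.C} (+ ∃-successors)
2. Hence B ⊑ (D ⊔ A): not entailed.

No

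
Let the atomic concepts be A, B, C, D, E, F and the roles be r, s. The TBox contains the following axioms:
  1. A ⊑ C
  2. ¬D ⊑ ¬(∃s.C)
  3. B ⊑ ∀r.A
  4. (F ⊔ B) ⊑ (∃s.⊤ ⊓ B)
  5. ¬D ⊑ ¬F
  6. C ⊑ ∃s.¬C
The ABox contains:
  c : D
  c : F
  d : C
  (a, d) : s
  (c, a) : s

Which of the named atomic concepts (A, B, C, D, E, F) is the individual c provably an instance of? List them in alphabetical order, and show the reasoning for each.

1. c : A?  L(c) = {D, F} ∪ {¬A}
   open: L(c) ⊇ {B, D, F, ¬A, ¬C, …} (+ ∃-successors) — c ∉ A possible
2. c : B?  L(c) = {D, F} ∪ {¬B}
   clash {B, ¬B} at c — c ∈ B
3. c : C?  L(c) = {D, F} ∪ {¬C}
   open: L(c) ⊇ {B, D, F, ¬A, ¬C, …} (+ ∃-successors) — c ∉ C possible
4. c : D?  L(c) = {D, F} ∪ {¬D}
   clash {D, ¬D} at c — c ∈ D
5. c : E?  L(c) = {D, F} ∪ {¬E}
   open: L(c) ⊇ {B, D, F, ¬A, ¬C, …} (+ ∃-successors) — c ∉ E possible
6. c : F?  L(c) = {D, F} ∪ {¬F}
   clash {F, ¬F} at c — c ∈ F
7. Entailed for c: {B, D, F}

{B, D, F}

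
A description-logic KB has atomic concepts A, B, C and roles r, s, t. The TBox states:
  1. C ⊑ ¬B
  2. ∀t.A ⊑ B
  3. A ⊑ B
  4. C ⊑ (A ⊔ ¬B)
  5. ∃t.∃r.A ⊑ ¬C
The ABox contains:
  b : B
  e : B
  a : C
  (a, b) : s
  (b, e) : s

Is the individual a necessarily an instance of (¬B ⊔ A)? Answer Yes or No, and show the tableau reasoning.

Yes

1. a : (¬B ⊔ A)?  L(a) = {C} ∪ {(B ⊓ ¬A)}
   clash {B, ¬B} at a — a ∈ (¬B ⊔ A)
2. Hence a : (¬B ⊔ A): entailed.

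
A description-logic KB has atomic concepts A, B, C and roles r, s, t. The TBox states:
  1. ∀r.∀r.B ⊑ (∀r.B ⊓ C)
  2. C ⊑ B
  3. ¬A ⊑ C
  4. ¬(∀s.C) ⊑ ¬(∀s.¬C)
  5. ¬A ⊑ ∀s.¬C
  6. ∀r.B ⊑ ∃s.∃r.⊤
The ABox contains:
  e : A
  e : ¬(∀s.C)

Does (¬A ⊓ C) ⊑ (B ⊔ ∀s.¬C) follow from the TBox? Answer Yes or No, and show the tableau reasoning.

1. (¬A ⊓ C) ⊑ (B ⊔ ∀s.¬C)  ⇔  ((¬A ⊓ C) ⊓ (¬B ⊓ ∃s.C)) unsat w.r.t. T
   all branches close; clash {B, ¬B} at x₀
2. Hence (¬A ⊓ C) ⊑ (B ⊔ ∀s.¬C): entailed.

Yes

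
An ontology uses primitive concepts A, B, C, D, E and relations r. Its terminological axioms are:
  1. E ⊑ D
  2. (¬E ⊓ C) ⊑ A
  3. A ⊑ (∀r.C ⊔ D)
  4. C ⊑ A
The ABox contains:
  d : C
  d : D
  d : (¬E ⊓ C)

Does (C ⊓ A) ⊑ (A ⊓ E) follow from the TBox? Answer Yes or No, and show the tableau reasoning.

1. (C ⊓ A) ⊑ (A ⊓ E)  ⇔  ((C ⊓ A) ⊓ (¬A ⊔ ¬E)) unsat w.r.t. T
   apply at x₀: A⊑(∀r.C ⊔ D)
   open: L(x₀) ⊇ {A, C, ¬E, ∀r.C}
2. Hence (C ⊓ A) ⊑ (A ⊓ E): not entailed.

No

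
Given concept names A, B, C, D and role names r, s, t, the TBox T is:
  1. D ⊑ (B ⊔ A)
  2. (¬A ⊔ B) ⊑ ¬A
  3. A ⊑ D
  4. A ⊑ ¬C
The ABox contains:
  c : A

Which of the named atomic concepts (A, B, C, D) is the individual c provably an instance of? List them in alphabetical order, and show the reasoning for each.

1. c : A?  L(c) = {A} ∪ {¬A}
   clash {A, ¬A} at c — c ∈ A
2. c : B?  L(c) = {A} ∪ {¬B}
   apply at c: A⊑D; A⊑¬C
   open: L(c) ⊇ {A, D, ¬B, ¬C} — c ∉ B possible
3. c : C?  L(c) = {A} ∪ {¬C}
   apply at c: A⊑D
   open: L(c) ⊇ {A, D, ¬B, ¬C} — c ∉ C possible
4. c : D?  L(c) = {A} ∪ {¬D}
   clash {D, ¬D} at c — c ∈ D
5. Entailed for c: {A, D}

{A, D}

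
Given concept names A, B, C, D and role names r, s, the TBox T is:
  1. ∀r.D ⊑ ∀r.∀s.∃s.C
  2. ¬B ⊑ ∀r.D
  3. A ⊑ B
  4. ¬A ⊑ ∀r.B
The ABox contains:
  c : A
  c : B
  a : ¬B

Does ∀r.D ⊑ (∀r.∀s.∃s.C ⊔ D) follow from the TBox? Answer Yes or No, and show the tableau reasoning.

1. ∀r.D ⊑ (∀r.∀s.∃s.C ⊔ D)  ⇔  (∀r.D ⊓ (∃r.∃s.∀s.¬C ⊓ ¬D)) unsat w.r.t. T
   all branches close; clash {C, ¬C} at an ∃-successor
2. Hence ∀r.D ⊑ (∀r.∀s.∃s.C ⊔ D): entailed.

Yes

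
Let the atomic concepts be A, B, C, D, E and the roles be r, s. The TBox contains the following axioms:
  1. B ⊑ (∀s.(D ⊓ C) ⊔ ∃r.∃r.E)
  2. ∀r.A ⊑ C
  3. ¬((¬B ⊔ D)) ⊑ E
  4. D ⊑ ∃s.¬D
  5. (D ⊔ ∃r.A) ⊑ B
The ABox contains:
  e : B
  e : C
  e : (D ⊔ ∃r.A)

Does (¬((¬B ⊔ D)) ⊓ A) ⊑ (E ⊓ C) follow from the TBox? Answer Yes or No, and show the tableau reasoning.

No

1. (¬((¬B ⊔ D)) ⊓ A) ⊑ (E ⊓ C)  ⇔  (((B ⊓ ¬D) ⊓ A) ⊓ (¬E ⊔ ¬C)) unsat w.r.t. T
   apply at x₀: B⊑(∀s.(D ⊓ C) ⊔ ∃r.∃r.E); ¬((¬B ⊔ D))⊑E
   open: L(x₀) ⊇ {A, B, E, ¬C, ¬D, …} (+ ∃-successors)
2. Hence (¬((¬B ⊔ D)) ⊓ A) ⊑ (E ⊓ C): not entailed.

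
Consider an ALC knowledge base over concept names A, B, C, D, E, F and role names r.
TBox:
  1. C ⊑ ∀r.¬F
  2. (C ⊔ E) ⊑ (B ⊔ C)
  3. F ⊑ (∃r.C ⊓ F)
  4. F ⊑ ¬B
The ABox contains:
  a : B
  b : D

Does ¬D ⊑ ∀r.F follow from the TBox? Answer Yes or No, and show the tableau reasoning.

1. ¬D ⊑ ∀r.F  ⇔  (¬D ⊓ ∃r.¬F) unsat w.r.t. T
   open: L(x₀) ⊇ {¬C, ¬D, ¬E, ¬F, ∃r.¬F} (+ ∃-successors)
2. Hence ¬D ⊑ ∀r.F: not entailed.

No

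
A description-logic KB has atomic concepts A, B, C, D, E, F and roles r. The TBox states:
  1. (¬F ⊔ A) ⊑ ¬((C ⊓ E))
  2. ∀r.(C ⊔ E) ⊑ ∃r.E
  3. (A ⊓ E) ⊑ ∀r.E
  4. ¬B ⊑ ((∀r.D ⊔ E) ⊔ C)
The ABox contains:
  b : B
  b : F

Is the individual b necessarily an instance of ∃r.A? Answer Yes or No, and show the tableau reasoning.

No

1. b : ∃r.A?  L(b) = {B, F} ∪ {∀r.¬A}
   open: L(b) ⊇ {B, F, ¬A, ∀r.¬A, ∃r.(¬C ⊓ ¬E)} (+ ∃-successors) — b ∉ ∃r.A possible
2. Hence b : ∃r.A: not entailed.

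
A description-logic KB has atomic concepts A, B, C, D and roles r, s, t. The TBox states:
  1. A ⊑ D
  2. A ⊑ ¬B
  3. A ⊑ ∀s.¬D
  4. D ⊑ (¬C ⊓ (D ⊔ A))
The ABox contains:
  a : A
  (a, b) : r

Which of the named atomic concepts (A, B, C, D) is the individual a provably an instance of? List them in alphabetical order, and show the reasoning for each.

{A, D}

1. a : A?  L(a) = {A} ∪ {¬A}
   clash {A, ¬A} at a — a ∈ A
2. a : B?  L(a) = {A} ∪ {¬B}
   apply at a: A⊑D; A⊑∀s.¬D
   open: L(a) ⊇ {A, D, ¬B, ¬C, ∀s.¬D} — a ∉ B possible
3. a : C?  L(a) = {A} ∪ {¬C}
   apply at a: A⊑D; A⊑¬B; A⊑∀s.¬D
   open: L(a) ⊇ {A, D, ¬B, ¬C, ∀s.¬D} — a ∉ C possible
4. a : D?  L(a) = {A} ∪ {¬D}
   clash {D, ¬D} at a — a ∈ D
5. Entailed for a: {A, D}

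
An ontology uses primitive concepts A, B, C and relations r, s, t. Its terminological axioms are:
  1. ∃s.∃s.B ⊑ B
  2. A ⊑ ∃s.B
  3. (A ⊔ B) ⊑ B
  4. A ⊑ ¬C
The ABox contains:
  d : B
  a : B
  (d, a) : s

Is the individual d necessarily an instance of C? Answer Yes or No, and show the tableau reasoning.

No

1. d : C?  L(d) = {B} ∪ {¬C}
   open: L(d) ⊇ {B, ¬A, ¬C} — d ∉ C possible
2. Hence d : C: not entailed.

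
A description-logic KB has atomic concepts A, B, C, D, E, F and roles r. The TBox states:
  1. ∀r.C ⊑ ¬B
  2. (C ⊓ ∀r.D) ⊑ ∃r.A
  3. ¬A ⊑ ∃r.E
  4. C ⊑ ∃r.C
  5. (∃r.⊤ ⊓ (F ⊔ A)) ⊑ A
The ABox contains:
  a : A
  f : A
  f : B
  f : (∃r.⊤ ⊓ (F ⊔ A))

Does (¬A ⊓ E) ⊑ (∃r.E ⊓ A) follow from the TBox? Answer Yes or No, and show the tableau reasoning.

1. (¬A ⊓ E) ⊑ (∃r.E ⊓ A)  ⇔  ((¬A ⊓ E) ⊓ (∀r.¬E ⊔ ¬A)) unsat w.r.t. T
   apply at x₀: ¬A⊑∃r.E
   open: L(x₀) ⊇ {E, ¬A, ¬C, ¬F, ∃r.E, …} (+ ∃-successors)
2. Hence (¬A ⊓ E) ⊑ (∃r.E ⊓ A): not entailed.

No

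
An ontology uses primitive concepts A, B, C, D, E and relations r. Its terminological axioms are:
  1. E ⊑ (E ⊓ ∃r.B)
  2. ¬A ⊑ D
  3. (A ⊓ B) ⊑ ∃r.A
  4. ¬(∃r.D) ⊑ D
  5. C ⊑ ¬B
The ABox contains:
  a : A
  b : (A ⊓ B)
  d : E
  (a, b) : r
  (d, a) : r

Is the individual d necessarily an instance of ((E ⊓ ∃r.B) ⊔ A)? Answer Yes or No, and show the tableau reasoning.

Yes

1. d : ((E ⊓ ∃r.B) ⊔ A)?  L(d) = {E} ∪ {((¬E ⊔ ∀r.¬B) ⊓ ¬A)}
   clash {B, ¬B} at an ∃-successor — d ∈ ((E ⊓ ∃r.B) ⊔ A)
2. Hence d : ((E ⊓ ∃r.B) ⊔ A): entailed.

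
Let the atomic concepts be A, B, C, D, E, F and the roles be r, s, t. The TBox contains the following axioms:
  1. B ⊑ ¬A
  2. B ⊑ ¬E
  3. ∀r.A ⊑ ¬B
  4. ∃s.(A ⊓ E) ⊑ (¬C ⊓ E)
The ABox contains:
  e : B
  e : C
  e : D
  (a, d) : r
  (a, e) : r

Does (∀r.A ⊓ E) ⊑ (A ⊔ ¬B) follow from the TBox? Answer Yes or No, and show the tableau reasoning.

Yes

1. (∀r.A ⊓ E) ⊑ (A ⊔ ¬B)  ⇔  ((∀r.A ⊓ E) ⊓ (¬A ⊓ B)) unsat w.r.t. T
   all branches close; clash {E, ¬E} at x₀
2. Hence (∀r.A ⊓ E) ⊑ (A ⊔ ¬B): entailed.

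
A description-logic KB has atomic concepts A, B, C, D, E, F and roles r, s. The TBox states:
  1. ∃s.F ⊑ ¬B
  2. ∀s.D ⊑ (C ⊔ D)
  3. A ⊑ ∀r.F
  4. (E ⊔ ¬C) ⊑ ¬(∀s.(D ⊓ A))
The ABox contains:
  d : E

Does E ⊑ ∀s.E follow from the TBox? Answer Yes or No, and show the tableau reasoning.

1. E ⊑ ∀s.E  ⇔  (E ⊓ ∃s.¬E) unsat w.r.t. T
   open: L(x₀) ⊇ {E, ¬A, ∀s.¬F, ∃s.(¬D ⊔ ¬A), ∃s.¬D, …} (+ ∃-successors)
2. Hence E ⊑ ∀s.E: not entailed.

No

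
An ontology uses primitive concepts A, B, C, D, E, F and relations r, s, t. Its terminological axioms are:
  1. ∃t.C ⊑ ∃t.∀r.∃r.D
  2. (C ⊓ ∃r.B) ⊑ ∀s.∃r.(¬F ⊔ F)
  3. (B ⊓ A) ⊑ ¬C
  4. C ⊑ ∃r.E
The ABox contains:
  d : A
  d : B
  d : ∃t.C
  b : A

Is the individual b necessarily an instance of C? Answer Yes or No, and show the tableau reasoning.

No

1. b : C?  L(b) = {A} ∪ {¬C}
   open: L(b) ⊇ {A, ¬C, ∀t.¬C} — b ∉ C possible
2. Hence b : C: not entailed.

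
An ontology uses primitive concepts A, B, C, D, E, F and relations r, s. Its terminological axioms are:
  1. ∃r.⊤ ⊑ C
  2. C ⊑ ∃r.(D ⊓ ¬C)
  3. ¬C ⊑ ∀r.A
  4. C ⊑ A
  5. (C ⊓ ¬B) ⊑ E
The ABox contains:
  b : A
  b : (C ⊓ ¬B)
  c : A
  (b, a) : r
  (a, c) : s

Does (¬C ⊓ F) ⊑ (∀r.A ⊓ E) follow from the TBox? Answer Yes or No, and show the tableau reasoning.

1. (¬C ⊓ F) ⊑ (∀r.A ⊓ E)  ⇔  ((¬C ⊓ F) ⊓ (∃r.¬A ⊔ ¬E)) unsat w.r.t. T
   apply at x₀: ¬C⊑∀r.A
   open: L(x₀) ⊇ {F, ¬C, ¬E, ∀r.A, ∀r.⊥}
2. Hence (¬C ⊓ F) ⊑ (∀r.A ⊓ E): not entailed.

No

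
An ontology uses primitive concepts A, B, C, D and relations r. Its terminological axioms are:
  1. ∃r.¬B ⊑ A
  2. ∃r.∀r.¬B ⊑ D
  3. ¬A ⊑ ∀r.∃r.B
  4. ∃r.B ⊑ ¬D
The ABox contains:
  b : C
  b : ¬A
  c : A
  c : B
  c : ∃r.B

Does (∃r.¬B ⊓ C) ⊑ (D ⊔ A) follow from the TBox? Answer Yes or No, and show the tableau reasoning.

Yes

1. (∃r.¬B ⊓ C) ⊑ (D ⊔ A)  ⇔  ((∃r.¬B ⊓ C) ⊓ (¬D ⊓ ¬A)) unsat w.r.t. T
   all branches close; clash {A, ¬A} at x₀
2. Hence (∃r.¬B ⊓ C) ⊑ (D ⊔ A): entailed.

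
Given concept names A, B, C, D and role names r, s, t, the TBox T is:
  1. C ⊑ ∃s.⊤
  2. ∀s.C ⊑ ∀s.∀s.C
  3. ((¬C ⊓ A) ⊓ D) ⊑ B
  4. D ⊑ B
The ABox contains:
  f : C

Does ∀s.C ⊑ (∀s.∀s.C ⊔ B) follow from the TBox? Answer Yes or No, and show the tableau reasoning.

1. ∀s.C ⊑ (∀s.∀s.C ⊔ B)  ⇔  (∀s.C ⊓ (∃s.∃s.¬C ⊓ ¬B)) unsat w.r.t. T
   all branches close; clash {B, ¬B} at x₀
2. Hence ∀s.C ⊑ (∀s.∀s.C ⊔ B): entailed.

Yes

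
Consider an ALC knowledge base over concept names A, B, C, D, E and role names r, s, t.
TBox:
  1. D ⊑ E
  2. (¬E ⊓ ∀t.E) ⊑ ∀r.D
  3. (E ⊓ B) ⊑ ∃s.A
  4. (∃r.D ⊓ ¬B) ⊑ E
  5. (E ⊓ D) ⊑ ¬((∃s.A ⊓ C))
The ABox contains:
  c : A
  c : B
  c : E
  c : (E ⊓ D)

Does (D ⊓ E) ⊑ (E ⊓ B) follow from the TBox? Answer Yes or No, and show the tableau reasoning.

No

1. (D ⊓ E) ⊑ (E ⊓ B)  ⇔  ((D ⊓ E) ⊓ (¬E ⊔ ¬B)) unsat w.r.t. T
   open: L(x₀) ⊇ {D, E, ¬B, ∀s.¬A}
2. Hence (D ⊓ E) ⊑ (E ⊓ B): not entailed.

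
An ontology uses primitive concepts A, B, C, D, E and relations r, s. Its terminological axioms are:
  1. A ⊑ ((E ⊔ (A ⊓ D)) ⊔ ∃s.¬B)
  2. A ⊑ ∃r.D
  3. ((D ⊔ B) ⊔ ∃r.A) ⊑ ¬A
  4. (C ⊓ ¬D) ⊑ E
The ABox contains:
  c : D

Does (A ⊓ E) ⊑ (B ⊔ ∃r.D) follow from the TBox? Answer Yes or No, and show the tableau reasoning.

1. (A ⊓ E) ⊑ (B ⊔ ∃r.D)  ⇔  ((A ⊓ E) ⊓ (¬B ⊓ ∀r.¬D)) unsat w.r.t. T
   all branches close; clash {A, ¬A} at x₀
2. Hence (A ⊓ E) ⊑ (B ⊔ ∃r.D): entailed.

Yes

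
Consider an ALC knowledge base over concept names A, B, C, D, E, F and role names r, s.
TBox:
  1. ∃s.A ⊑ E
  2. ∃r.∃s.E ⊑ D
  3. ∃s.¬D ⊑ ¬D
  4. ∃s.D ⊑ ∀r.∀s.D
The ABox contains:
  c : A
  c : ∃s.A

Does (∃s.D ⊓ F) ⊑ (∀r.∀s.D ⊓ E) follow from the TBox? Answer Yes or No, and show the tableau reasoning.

No

1. (∃s.D ⊓ F) ⊑ (∀r.∀s.D ⊓ E)  ⇔  ((∃s.D ⊓ F) ⊓ (∃r.∃s.¬D ⊔ ¬E)) unsat w.r.t. T
   apply at x₀: ∃s.D⊑∀r.∀s.D
   open: L(x₀) ⊇ {F, ¬E, ∀r.∀s.D, ∀r.∀s.¬E, ∀s.D, …} (+ ∃-successors)
2. Hence (∃s.D ⊓ F) ⊑ (∀r.∀s.D ⊓ E): not entailed.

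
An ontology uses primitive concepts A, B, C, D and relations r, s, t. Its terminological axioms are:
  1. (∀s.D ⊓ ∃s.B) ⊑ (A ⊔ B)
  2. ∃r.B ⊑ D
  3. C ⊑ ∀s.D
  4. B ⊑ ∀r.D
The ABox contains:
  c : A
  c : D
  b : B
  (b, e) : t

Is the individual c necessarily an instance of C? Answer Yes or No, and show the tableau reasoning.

No

1. c : C?  L(c) = {A, D} ∪ {¬C}
   open: L(c) ⊇ {A, D, ¬B, ¬C, ∃s.¬D} (+ ∃-successors) — c ∉ C possible
2. Hence c : C: not entailed.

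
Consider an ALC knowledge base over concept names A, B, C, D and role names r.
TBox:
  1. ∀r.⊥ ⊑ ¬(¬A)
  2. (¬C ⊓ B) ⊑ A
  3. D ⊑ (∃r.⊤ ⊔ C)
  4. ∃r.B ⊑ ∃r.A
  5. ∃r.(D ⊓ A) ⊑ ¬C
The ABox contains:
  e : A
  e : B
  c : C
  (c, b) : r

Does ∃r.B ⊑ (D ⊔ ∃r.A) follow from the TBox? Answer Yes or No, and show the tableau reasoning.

1. ∃r.B ⊑ (D ⊔ ∃r.A)  ⇔  (∃r.B ⊓ (¬D ⊓ ∀r.¬A)) unsat w.r.t. T
   all branches close; clash {A, ¬A} at an ∃-successor
2. Hence ∃r.B ⊑ (D ⊔ ∃r.A): entailed.

Yes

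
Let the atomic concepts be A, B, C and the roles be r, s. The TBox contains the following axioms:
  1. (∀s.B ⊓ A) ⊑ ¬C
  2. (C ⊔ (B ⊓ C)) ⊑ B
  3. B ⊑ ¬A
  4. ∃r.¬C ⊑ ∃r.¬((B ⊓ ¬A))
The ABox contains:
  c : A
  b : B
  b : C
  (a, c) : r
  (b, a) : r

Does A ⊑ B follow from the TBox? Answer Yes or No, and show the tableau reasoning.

1. A ⊑ B  ⇔  (A ⊓ ¬B) unsat w.r.t. T
   open: L(x₀) ⊇ {A, ¬B, ¬C, ∀r.C}
2. Hence A ⊑ B: not entailed.

No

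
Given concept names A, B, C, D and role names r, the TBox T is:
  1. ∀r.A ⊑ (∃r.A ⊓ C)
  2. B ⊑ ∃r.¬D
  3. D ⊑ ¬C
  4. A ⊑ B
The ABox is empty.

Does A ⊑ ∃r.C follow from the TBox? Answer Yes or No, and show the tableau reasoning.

1. A ⊑ ∃r.C  ⇔  (A ⊓ ∀r.¬C) unsat w.r.t. T
   apply at x₀: A⊑B
   open: L(x₀) ⊇ {A, B, ¬D, ∀r.¬C, ∃r.¬A, …} (+ ∃-successors)
2. Hence A ⊑ ∃r.C: not entailed.

No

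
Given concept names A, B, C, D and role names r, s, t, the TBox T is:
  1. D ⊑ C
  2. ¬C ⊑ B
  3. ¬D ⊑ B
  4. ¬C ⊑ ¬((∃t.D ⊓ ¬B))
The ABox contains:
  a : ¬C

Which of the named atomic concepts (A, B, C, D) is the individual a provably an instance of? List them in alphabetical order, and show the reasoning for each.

1. a : A?  L(a) = {¬C} ∪ {¬A}
   apply at a: ¬C⊑B; ¬C⊑¬((∃t.D ⊓ ¬B))
   open: L(a) ⊇ {B, ¬A, ¬C, ¬D} — a ∉ A possible
2. a : B?  L(a) = {¬C} ∪ {¬B}
   clash {B, ¬B} at a — a ∈ B
3. a : C?  L(a) = {¬C} ∪ {¬C}
   apply at a: ¬C⊑B; ¬C⊑¬((∃t.D ⊓ ¬B))
   open: L(a) ⊇ {B, ¬C, ¬D} — a ∉ C possible
4. a : D?  L(a) = {¬C} ∪ {¬D}
   apply at a: ¬C⊑B; ¬D⊑B; ¬C⊑¬((∃t.D ⊓ ¬B))
   open: L(a) ⊇ {B, ¬C, ¬D} — a ∉ D possible
5. Entailed for a: {B}

{B}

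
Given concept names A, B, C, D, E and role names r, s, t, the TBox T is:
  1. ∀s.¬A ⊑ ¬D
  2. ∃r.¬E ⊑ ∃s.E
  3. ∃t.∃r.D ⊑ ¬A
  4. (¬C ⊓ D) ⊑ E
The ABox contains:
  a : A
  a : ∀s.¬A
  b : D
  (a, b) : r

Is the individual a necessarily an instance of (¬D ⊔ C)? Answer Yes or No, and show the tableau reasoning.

1. a : (¬D ⊔ C)?  L(a) = {A, ∀s.¬A} ∪ {(D ⊓ ¬C)}
   clash {D, ¬D} at a — a ∈ (¬D ⊔ C)
2. Hence a : (¬D ⊔ C): entailed.

Yes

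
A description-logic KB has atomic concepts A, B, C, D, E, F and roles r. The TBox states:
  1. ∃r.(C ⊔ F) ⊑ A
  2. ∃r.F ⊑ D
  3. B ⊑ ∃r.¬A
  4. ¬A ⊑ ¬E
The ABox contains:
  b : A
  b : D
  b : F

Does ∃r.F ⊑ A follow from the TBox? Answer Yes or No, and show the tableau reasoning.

1. ∃r.F ⊑ A  ⇔  (∃r.F ⊓ ¬A) unsat w.r.t. T
   all branches close; clash {A, ¬A} at x₀
2. Hence ∃r.F ⊑ A: entailed.

Yes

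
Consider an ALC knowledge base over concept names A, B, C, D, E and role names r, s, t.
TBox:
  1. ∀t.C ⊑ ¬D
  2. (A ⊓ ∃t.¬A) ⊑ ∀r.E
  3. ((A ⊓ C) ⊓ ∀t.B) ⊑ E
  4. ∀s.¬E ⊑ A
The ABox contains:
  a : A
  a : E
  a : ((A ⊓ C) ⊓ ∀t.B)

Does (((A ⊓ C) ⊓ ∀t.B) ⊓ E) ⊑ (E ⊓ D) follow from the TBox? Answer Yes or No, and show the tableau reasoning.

No

1. (((A ⊓ C) ⊓ ∀t.B) ⊓ E) ⊑ (E ⊓ D)  ⇔  ((((A ⊓ C) ⊓ ∀t.B) ⊓ E) ⊓ (¬E ⊔ ¬D)) unsat w.r.t. T
   open: L(x₀) ⊇ {A, C, E, ¬D, ∀t.A, …}
2. Hence (((A ⊓ C) ⊓ ∀t.B) ⊓ E) ⊑ (E ⊓ D): not entailed.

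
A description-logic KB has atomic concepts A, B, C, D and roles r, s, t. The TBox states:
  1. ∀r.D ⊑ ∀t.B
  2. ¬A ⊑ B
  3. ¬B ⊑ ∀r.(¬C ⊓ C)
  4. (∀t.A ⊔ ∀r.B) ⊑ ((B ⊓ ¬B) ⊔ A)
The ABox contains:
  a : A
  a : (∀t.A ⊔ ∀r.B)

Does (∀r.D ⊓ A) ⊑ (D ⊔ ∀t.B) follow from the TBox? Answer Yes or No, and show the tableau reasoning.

1. (∀r.D ⊓ A) ⊑ (D ⊔ ∀t.B)  ⇔  ((∀r.D ⊓ A) ⊓ (¬D ⊓ ∃t.¬B)) unsat w.r.t. T
   all branches close; clash {B, ¬B} at an ∃-successor
2. Hence (∀r.D ⊓ A) ⊑ (D ⊔ ∀t.B): entailed.

Yes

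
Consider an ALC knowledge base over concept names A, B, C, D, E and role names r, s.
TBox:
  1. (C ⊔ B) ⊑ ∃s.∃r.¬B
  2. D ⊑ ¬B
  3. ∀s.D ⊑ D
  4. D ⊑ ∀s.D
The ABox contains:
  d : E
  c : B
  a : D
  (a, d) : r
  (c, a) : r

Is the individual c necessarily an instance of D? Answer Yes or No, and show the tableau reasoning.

1. c : D?  L(c) = {B} ∪ {¬D}
   open: L(c) ⊇ {B, ¬D, ∃s.¬D, ∃s.∃r.¬B} (+ ∃-successors) — c ∉ D possible
2. Hence c : D: not entailed.

No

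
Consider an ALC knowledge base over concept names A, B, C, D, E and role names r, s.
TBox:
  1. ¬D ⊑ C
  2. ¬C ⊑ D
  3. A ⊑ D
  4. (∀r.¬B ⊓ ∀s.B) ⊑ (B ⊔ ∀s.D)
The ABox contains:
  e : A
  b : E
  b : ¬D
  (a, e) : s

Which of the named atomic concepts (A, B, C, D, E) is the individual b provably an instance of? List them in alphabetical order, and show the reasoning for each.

{C, E}

1. b : A?  L(b) = {E, ¬D} ∪ {¬A}
   apply at b: ¬D⊑C
   open: L(b) ⊇ {C, E, ¬A, ¬D, ∃r.B} (+ ∃-successors) — b ∉ A possible
2. b : B?  L(b) = {E, ¬D} ∪ {¬B}
   apply at b: ¬D⊑C
   open: L(b) ⊇ {C, E, ¬A, ¬B, ¬D, …} (+ ∃-successors) — b ∉ B possible
3. b : C?  L(b) = {E, ¬D} ∪ {¬C}
   clash {D, ¬D} at b — b ∈ C
4. b : D?  L(b) = {E, ¬D} ∪ {¬D}
   apply at b: ¬D⊑C
   open: L(b) ⊇ {C, E, ¬A, ¬D, ∃r.B} (+ ∃-successors) — b ∉ D possible
5. b : E?  L(b) = {E, ¬D} ∪ {¬E}
   clash {E, ¬E} at b — b ∈ E
6. Entailed for b: {C, E}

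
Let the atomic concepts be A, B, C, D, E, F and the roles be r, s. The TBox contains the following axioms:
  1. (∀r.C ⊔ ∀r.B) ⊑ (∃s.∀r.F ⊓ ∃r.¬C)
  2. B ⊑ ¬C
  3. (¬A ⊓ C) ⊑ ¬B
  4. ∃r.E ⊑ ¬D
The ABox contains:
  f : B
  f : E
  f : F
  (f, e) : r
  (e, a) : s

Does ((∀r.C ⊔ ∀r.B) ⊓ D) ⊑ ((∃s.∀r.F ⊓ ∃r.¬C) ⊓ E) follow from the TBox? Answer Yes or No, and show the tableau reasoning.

No

1. ((∀r.C ⊔ ∀r.B) ⊓ D) ⊑ ((∃s.∀r.F ⊓ ∃r.¬C) ⊓ E)  ⇔  (((∀r.C ⊔ ∀r.B) ⊓ D) ⊓ ((∀s.∃r.¬F ⊔ ∀r.C) ⊔ ¬E)) unsat w.r.t. T
   apply at x₀: (∀r.C ⊔ ∀r.B)⊑(∃s.∀r.F ⊓ ∃r.¬C)
   open: L(x₀) ⊇ {D, ¬B, ¬E, ∀r.B, ∀r.¬E, …} (+ ∃-successors)
2. Hence ((∀r.C ⊔ ∀r.B) ⊓ D) ⊑ ((∃s.∀r.F ⊓ ∃r.¬C) ⊓ E): not entailed.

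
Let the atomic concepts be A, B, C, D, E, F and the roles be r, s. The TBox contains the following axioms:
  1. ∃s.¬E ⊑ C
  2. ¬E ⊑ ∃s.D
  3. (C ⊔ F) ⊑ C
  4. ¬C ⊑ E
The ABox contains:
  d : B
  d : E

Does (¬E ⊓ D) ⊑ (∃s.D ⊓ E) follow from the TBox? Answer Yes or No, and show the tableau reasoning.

1. (¬E ⊓ D) ⊑ (∃s.D ⊓ E)  ⇔  ((¬E ⊓ D) ⊓ (∀s.¬D ⊔ ¬E)) unsat w.r.t. T
   apply at x₀: ¬E⊑∃s.D
   open: L(x₀) ⊇ {C, D, ¬E, ∃s.D} (+ ∃-successors)
2. Hence (¬E ⊓ D) ⊑ (∃s.D ⊓ E): not entailed.

No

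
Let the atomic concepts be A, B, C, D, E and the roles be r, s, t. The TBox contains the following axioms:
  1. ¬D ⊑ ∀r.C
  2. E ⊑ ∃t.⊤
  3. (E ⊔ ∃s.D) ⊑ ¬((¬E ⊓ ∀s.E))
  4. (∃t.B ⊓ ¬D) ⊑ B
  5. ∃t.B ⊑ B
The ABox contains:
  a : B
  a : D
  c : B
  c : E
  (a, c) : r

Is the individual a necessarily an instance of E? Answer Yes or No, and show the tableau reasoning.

1. a : E?  L(a) = {B, D} ∪ {¬E}
   open: L(a) ⊇ {B, D, ¬E, ∀s.¬D} — a ∉ E possible
2. Hence a : E: not entailed.

No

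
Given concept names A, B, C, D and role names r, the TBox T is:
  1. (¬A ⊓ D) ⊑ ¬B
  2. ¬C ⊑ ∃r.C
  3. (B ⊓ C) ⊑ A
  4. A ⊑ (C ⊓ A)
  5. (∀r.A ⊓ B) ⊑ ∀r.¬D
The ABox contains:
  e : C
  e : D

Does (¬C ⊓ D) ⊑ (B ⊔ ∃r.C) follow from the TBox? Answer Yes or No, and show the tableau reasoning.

Yes

1. (¬C ⊓ D) ⊑ (B ⊔ ∃r.C)  ⇔  ((¬C ⊓ D) ⊓ (¬B ⊓ ∀r.¬C)) unsat w.r.t. T
   all branches close; clash {C, ¬C} at x₀
2. Hence (¬C ⊓ D) ⊑ (B ⊔ ∃r.C): entailed.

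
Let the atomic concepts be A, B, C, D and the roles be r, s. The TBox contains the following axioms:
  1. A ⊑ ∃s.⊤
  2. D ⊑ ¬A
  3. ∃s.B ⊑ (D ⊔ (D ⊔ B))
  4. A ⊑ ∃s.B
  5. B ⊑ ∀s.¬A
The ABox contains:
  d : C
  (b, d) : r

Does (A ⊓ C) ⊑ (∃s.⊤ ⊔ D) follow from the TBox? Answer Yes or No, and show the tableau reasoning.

Yes

1. (A ⊓ C) ⊑ (∃s.⊤ ⊔ D)  ⇔  ((A ⊓ C) ⊓ (∀s.⊥ ⊓ ¬D)) unsat w.r.t. T
   all branches close; clash ⊥ at an ∃-successor
2. Hence (A ⊓ C) ⊑ (∃s.⊤ ⊔ D): entailed.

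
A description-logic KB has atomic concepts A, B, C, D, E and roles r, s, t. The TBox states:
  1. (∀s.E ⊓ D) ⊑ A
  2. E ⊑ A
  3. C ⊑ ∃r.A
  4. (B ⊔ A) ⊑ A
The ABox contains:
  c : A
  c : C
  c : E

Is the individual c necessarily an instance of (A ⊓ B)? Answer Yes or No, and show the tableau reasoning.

1. c : (A ⊓ B)?  L(c) = {A, C, E} ∪ {(¬A ⊔ ¬B)}
   apply at c: C⊑∃r.A
   open: L(c) ⊇ {A, C, E, ¬B, ∃r.A} (+ ∃-successors) — c ∉ (A ⊓ B) possible
2. Hence c : (A ⊓ B): not entailed.

No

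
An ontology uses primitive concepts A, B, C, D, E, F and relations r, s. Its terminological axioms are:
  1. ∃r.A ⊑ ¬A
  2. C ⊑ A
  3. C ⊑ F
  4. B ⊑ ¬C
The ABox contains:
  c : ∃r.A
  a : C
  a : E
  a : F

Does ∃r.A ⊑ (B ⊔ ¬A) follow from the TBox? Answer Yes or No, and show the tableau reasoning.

1. ∃r.A ⊑ (B ⊔ ¬A)  ⇔  (∃r.A ⊓ (¬B ⊓ A)) unsat w.r.t. T
   all branches close; clash {A, ¬A} at x₀
2. Hence ∃r.A ⊑ (B ⊔ ¬A): entailed.

Yes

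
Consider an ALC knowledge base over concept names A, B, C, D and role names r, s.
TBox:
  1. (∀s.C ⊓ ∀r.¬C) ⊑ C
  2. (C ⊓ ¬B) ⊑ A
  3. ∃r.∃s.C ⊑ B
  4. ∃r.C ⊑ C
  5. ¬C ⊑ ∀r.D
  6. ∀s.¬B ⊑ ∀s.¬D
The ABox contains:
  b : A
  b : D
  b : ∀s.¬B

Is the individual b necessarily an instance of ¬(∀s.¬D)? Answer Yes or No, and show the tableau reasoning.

1. b : ¬(∀s.¬D)?  L(b) = {A, D, ∀s.¬B} ∪ {∀s.¬D}
   open: L(b) ⊇ {A, C, D, ∀r.∀s.¬C, ∀s.¬B, …} — b ∉ ¬(∀s.¬D) possible
2. Hence b : ¬(∀s.¬D): not entailed.

No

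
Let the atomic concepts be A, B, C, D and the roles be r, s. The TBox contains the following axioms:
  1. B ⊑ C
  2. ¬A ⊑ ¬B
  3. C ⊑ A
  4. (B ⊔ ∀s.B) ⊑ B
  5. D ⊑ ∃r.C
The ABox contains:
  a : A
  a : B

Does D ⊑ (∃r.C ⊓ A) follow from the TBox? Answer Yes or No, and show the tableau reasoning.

1. D ⊑ (∃r.C ⊓ A)  ⇔  (D ⊓ (∀r.¬C ⊔ ¬A)) unsat w.r.t. T
   apply at x₀: D⊑∃r.C
   open: L(x₀) ⊇ {D, ¬A, ¬B, ¬C, ∃r.C, …} (+ ∃-successors)
2. Hence D ⊑ (∃r.C ⊓ A): not entailed.

No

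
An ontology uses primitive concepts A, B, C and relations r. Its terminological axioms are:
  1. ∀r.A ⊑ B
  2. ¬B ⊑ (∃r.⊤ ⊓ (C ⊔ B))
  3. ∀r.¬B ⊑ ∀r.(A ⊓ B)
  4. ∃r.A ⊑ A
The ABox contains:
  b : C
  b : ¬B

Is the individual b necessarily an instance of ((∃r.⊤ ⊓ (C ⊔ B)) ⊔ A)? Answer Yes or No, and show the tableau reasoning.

1. b : ((∃r.⊤ ⊓ (C ⊔ B)) ⊔ A)?  L(b) = {C, ¬B} ∪ {((∀r.⊥ ⊔ (¬C ⊓ ¬B)) ⊓ ¬A)}
   clash {A, ¬A} at b — b ∈ ((∃r.⊤ ⊓ (C ⊔ B)) ⊔ A)
2. Hence b : ((∃r.⊤ ⊓ (C ⊔ B)) ⊔ A): entailed.

Yes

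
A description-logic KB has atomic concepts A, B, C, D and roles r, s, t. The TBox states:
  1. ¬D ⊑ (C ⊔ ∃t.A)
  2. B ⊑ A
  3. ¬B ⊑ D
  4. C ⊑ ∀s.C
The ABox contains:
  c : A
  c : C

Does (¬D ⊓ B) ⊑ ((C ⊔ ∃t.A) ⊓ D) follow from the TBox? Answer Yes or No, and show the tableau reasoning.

No

1. (¬D ⊓ B) ⊑ ((C ⊔ ∃t.A) ⊓ D)  ⇔  ((¬D ⊓ B) ⊓ ((¬C ⊓ ∀t.¬A) ⊔ ¬D)) unsat w.r.t. T
   apply at x₀: ¬D⊑(C ⊔ ∃t.A); B⊑A
   open: L(x₀) ⊇ {A, B, ¬C, ¬D, ∃t.A} (+ ∃-successors)
2. Hence (¬D ⊓ B) ⊑ ((C ⊔ ∃t.A) ⊓ D): not entailed.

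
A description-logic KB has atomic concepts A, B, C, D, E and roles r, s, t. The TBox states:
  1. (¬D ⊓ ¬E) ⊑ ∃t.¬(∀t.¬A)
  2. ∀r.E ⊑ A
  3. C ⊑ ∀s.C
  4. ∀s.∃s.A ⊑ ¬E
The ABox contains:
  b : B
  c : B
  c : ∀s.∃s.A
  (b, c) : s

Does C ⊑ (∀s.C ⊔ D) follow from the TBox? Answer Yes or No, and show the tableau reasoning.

Yes

1. C ⊑ (∀s.C ⊔ D)  ⇔  (C ⊓ (∃s.¬C ⊓ ¬D)) unsat w.r.t. T
   all branches close; clash {C, ¬C} at an ∃-successor
2. Hence C ⊑ (∀s.C ⊔ D): entailed.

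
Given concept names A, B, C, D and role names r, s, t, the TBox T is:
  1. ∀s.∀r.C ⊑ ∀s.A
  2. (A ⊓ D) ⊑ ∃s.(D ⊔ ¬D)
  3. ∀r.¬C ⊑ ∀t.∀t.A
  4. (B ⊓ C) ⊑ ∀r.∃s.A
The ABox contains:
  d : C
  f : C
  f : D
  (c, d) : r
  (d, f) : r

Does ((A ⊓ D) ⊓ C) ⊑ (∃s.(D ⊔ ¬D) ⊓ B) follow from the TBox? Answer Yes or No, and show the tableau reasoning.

No

1. ((A ⊓ D) ⊓ C) ⊑ (∃s.(D ⊔ ¬D) ⊓ B)  ⇔  (((A ⊓ D) ⊓ C) ⊓ (∀s.(¬D ⊓ D) ⊔ ¬B)) unsat w.r.t. T
   apply at x₀: (A ⊓ D)⊑∃s.(D ⊔ ¬D)
   open: L(x₀) ⊇ {A, C, D, ¬B, ∃r.C, …} (+ ∃-successors)
2. Hence ((A ⊓ D) ⊓ C) ⊑ (∃s.(D ⊔ ¬D) ⊓ B): not entailed.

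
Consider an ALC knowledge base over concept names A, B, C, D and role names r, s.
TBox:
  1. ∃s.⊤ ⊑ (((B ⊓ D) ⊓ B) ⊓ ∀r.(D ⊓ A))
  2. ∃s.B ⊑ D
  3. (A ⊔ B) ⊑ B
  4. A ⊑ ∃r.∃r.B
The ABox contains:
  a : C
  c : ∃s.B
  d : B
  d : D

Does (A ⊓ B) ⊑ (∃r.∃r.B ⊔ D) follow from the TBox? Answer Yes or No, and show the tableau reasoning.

1. (A ⊓ B) ⊑ (∃r.∃r.B ⊔ D)  ⇔  ((A ⊓ B) ⊓ (∀r.∀r.¬B ⊓ ¬D)) unsat w.r.t. T
   all branches close; clash {D, ¬D} at x₀
2. Hence (A ⊓ B) ⊑ (∃r.∃r.B ⊔ D): entailed.

Yes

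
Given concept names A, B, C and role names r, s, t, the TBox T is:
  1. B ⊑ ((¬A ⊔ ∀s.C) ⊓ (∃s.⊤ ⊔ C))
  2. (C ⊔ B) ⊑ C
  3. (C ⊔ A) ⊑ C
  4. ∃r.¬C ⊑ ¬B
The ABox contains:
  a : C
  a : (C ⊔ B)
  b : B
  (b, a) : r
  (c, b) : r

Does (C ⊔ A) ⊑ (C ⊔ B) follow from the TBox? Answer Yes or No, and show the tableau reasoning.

1. (C ⊔ A) ⊑ (C ⊔ B)  ⇔  ((C ⊔ A) ⊓ (¬C ⊓ ¬B)) unsat w.r.t. T
   all branches close; clash {C, ¬C} at x₀
2. Hence (C ⊔ A) ⊑ (C ⊔ B): entailed.

Yes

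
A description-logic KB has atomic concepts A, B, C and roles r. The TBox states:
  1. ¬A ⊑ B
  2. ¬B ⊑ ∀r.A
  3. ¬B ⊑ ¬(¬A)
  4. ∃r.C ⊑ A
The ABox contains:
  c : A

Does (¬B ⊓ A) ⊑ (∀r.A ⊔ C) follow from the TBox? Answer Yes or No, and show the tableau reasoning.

1. (¬B ⊓ A) ⊑ (∀r.A ⊔ C)  ⇔  ((¬B ⊓ A) ⊓ (∃r.¬A ⊓ ¬C)) unsat w.r.t. T
   all branches close; clash {A, ¬A} at an ∃-successor
2. Hence (¬B ⊓ A) ⊑ (∀r.A ⊔ C): entailed.

Yes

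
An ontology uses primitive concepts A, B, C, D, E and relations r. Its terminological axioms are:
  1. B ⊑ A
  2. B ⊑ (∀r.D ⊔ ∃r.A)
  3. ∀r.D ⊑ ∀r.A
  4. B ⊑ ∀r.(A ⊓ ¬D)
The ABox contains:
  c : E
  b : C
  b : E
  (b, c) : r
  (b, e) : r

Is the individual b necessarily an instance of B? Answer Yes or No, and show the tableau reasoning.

No

1. b : B?  L(b) = {C, E} ∪ {¬B}
   open: L(b) ⊇ {C, E, ¬B, ∃r.¬D} (+ ∃-successors) — b ∉ B possible
2. Hence b : B: not entailed.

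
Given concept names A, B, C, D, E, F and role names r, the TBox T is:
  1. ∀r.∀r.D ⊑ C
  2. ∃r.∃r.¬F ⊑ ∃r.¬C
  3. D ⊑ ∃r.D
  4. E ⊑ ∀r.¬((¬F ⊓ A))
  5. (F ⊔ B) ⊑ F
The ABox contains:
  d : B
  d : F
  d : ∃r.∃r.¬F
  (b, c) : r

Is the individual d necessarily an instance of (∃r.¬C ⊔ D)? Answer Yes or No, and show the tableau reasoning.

Yes

1. d : (∃r.¬C ⊔ D)?  L(d) = {B, F, ∃r.∃r.¬F} ∪ {(∀r.C ⊓ ¬D)}
   clash {C, ¬C} at an ∃-successor — d ∈ (∃r.¬C ⊔ D)
2. Hence d : (∃r.¬C ⊔ D): entailed.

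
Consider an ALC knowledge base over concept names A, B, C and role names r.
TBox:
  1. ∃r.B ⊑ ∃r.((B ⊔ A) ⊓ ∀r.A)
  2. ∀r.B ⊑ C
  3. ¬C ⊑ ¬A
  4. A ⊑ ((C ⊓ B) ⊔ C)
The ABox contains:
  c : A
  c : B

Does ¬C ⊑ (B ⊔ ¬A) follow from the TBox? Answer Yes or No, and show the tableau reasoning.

Yes

1. ¬C ⊑ (B ⊔ ¬A)  ⇔  (¬C ⊓ (¬B ⊓ A)) unsat w.r.t. T
   all branches close; clash {A, ¬A} at x₀
2. Hence ¬C ⊑ (B ⊔ ¬A): entailed.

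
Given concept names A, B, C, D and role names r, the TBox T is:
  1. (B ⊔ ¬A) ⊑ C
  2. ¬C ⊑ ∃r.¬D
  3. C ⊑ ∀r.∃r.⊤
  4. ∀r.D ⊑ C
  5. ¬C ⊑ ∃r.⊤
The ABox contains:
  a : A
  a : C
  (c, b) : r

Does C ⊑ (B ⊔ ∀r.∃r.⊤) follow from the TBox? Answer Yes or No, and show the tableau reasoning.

Yes

1. C ⊑ (B ⊔ ∀r.∃r.⊤)  ⇔  (C ⊓ (¬B ⊓ ∃r.∀r.⊥)) unsat w.r.t. T
   all branches close; clash ⊥ at an ∃-successor
2. Hence C ⊑ (B ⊔ ∀r.∃r.⊤): entailed.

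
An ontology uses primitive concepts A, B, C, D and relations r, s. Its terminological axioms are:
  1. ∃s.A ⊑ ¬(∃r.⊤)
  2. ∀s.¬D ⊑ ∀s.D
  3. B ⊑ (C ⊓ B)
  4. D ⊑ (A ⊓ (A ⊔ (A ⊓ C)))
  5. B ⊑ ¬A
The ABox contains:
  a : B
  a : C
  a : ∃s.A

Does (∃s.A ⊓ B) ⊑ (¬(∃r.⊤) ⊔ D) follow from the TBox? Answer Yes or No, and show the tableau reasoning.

1. (∃s.A ⊓ B) ⊑ (¬(∃r.⊤) ⊔ D)  ⇔  ((∃s.A ⊓ B) ⊓ (∃r.⊤ ⊓ ¬D)) unsat w.r.t. T
   all branches close; clash ⊥ at an ∃-successor
2. Hence (∃s.A ⊓ B) ⊑ (¬(∃r.⊤) ⊔ D): entailed.

Yes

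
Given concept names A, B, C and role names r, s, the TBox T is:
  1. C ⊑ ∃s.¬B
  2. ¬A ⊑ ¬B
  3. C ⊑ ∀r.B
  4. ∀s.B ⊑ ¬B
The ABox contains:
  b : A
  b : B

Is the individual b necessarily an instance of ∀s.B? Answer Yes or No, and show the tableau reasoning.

No

1. b : ∀s.B?  L(b) = {A, B} ∪ {∃s.¬B}
   open: L(b) ⊇ {A, B, ¬C, ∃s.¬B} (+ ∃-successors) — b ∉ ∀s.B possible
2. Hence b : ∀s.B: not entailed.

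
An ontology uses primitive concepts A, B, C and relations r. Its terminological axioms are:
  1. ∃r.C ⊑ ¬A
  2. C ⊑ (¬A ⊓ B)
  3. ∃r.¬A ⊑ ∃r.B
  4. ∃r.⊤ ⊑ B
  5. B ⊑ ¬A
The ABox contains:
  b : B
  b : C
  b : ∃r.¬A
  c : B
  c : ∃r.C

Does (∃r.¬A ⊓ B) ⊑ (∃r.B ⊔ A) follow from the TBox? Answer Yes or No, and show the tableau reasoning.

1. (∃r.¬A ⊓ B) ⊑ (∃r.B ⊔ A)  ⇔  ((∃r.¬A ⊓ B) ⊓ (∀r.¬B ⊓ ¬A)) unsat w.r.t. T
   all branches close; clash {B, ¬B} at an ∃-successor
2. Hence (∃r.¬A ⊓ B) ⊑ (∃r.B ⊔ A): entailed.

Yes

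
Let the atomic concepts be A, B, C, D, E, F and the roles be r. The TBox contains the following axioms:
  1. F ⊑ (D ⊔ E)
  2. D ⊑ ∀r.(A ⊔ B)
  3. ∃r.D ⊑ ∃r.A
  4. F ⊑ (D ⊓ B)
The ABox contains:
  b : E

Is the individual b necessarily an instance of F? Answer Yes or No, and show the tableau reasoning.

1. b : F?  L(b) = {E} ∪ {¬F}
   open: L(b) ⊇ {E, ¬D, ¬F, ∀r.¬D} — b ∉ F possible
2. Hence b : F: not entailed.

No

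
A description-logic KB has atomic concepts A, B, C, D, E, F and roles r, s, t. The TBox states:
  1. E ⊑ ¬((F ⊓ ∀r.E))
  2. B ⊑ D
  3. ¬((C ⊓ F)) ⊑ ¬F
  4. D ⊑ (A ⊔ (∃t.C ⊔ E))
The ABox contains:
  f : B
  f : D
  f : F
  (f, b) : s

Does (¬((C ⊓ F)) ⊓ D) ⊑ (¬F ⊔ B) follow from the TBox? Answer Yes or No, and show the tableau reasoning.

Yes

1. (¬((C ⊓ F)) ⊓ D) ⊑ (¬F ⊔ B)  ⇔  (((¬C ⊔ ¬F) ⊓ D) ⊓ (F ⊓ ¬B)) unsat w.r.t. T
   all branches close; clash {F, ¬F} at x₀
2. Hence (¬((C ⊓ F)) ⊓ D) ⊑ (¬F ⊔ B): entailed.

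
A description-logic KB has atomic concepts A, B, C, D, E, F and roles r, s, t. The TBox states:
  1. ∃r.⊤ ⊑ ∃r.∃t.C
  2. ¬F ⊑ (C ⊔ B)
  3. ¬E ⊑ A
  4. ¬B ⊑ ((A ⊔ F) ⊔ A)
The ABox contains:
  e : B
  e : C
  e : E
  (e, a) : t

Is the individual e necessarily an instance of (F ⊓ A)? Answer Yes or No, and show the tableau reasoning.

1. e : (F ⊓ A)?  L(e) = {B, C, E} ∪ {(¬F ⊔ ¬A)}
   open: L(e) ⊇ {B, C, E, F, ¬A, …} — e ∉ (F ⊓ A) possible
2. Hence e : (F ⊓ A): not entailed.

No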